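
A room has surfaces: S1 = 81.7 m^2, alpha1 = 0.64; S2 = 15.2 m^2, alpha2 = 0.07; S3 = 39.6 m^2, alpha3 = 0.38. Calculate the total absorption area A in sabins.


Given surfaces:
  Surface 1: 81.7 * 0.64 = 52.288
  Surface 2: 15.2 * 0.07 = 1.064
  Surface 3: 39.6 * 0.38 = 15.048
Formula: A = sum(Si * alpha_i)
A = 52.288 + 1.064 + 15.048
A = 68.4

68.4 sabins


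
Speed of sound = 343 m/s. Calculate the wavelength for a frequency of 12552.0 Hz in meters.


Given values:
  c = 343 m/s, f = 12552.0 Hz
Formula: lambda = c / f
lambda = 343 / 12552.0
lambda = 0.0273

0.0273 m


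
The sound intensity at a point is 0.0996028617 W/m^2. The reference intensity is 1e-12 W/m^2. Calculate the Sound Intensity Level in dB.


Given values:
  I = 0.0996028617 W/m^2
  I_ref = 1e-12 W/m^2
Formula: SIL = 10 * log10(I / I_ref)
Compute ratio: I / I_ref = 99602861700
Compute log10: log10(99602861700) = 10.998272
Multiply: SIL = 10 * 10.998272 = 109.98

109.98 dB


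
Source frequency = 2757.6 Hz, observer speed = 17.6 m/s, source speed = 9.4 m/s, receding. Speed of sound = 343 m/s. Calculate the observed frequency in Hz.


Given values:
  f_s = 2757.6 Hz, v_o = 17.6 m/s, v_s = 9.4 m/s
  Direction: receding
Formula: f_o = f_s * (c - v_o) / (c + v_s)
Numerator: c - v_o = 343 - 17.6 = 325.4
Denominator: c + v_s = 343 + 9.4 = 352.4
f_o = 2757.6 * 325.4 / 352.4 = 2546.32

2546.32 Hz


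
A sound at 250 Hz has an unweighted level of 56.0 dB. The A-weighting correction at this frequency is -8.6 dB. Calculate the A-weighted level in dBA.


Given values:
  SPL = 56.0 dB
  A-weighting at 250 Hz = -8.6 dB
Formula: L_A = SPL + A_weight
L_A = 56.0 + (-8.6)
L_A = 47.4

47.4 dBA


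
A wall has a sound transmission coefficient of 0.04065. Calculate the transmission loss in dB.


Given values:
  tau = 0.04065
Formula: TL = 10 * log10(1 / tau)
Compute 1 / tau = 1 / 0.04065 = 24.6002
Compute log10(24.6002) = 1.390939
TL = 10 * 1.390939 = 13.91

13.91 dB


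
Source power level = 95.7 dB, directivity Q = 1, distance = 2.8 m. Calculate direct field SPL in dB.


Given values:
  Lw = 95.7 dB, Q = 1, r = 2.8 m
Formula: SPL = Lw + 10 * log10(Q / (4 * pi * r^2))
Compute 4 * pi * r^2 = 4 * pi * 2.8^2 = 98.5203
Compute Q / denom = 1 / 98.5203 = 0.01015019
Compute 10 * log10(0.01015019) = -19.9353
SPL = 95.7 + (-19.9353) = 75.76

75.76 dB


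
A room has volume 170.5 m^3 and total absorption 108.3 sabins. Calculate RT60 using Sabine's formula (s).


Given values:
  V = 170.5 m^3
  A = 108.3 sabins
Formula: RT60 = 0.161 * V / A
Numerator: 0.161 * 170.5 = 27.4505
RT60 = 27.4505 / 108.3 = 0.253

0.253 s


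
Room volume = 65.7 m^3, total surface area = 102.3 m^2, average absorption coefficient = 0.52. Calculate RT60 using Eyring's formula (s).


Given values:
  V = 65.7 m^3, S = 102.3 m^2, alpha = 0.52
Formula: RT60 = 0.161 * V / (-S * ln(1 - alpha))
Compute ln(1 - 0.52) = ln(0.48) = -0.733969
Denominator: -102.3 * -0.733969 = 75.085
Numerator: 0.161 * 65.7 = 10.5777
RT60 = 10.5777 / 75.085 = 0.141

0.141 s


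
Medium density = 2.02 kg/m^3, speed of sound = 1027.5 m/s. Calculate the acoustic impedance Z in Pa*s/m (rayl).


Given values:
  rho = 2.02 kg/m^3
  c = 1027.5 m/s
Formula: Z = rho * c
Z = 2.02 * 1027.5
Z = 2075.55

2075.55 rayl


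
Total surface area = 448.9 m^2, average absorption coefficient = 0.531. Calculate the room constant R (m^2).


Given values:
  S = 448.9 m^2, alpha = 0.531
Formula: R = S * alpha / (1 - alpha)
Numerator: 448.9 * 0.531 = 238.3659
Denominator: 1 - 0.531 = 0.469
R = 238.3659 / 0.469 = 508.24

508.24 m^2


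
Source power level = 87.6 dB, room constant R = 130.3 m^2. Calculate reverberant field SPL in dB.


Given values:
  Lw = 87.6 dB, R = 130.3 m^2
Formula: SPL = Lw + 10 * log10(4 / R)
Compute 4 / R = 4 / 130.3 = 0.030698
Compute 10 * log10(0.030698) = -15.1289
SPL = 87.6 + (-15.1289) = 72.47

72.47 dB


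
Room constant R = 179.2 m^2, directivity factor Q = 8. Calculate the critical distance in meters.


Given values:
  R = 179.2 m^2, Q = 8
Formula: d_c = 0.141 * sqrt(Q * R)
Compute Q * R = 8 * 179.2 = 1433.6
Compute sqrt(1433.6) = 37.8629
d_c = 0.141 * 37.8629 = 5.339

5.339 m


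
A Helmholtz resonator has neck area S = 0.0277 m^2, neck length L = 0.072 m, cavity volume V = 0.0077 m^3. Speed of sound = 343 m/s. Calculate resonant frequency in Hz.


Given values:
  S = 0.0277 m^2, L = 0.072 m, V = 0.0077 m^3, c = 343 m/s
Formula: f = (c / (2*pi)) * sqrt(S / (V * L))
Compute V * L = 0.0077 * 0.072 = 0.0005544
Compute S / (V * L) = 0.0277 / 0.0005544 = 49.9639
Compute sqrt(49.9639) = 7.068515
Compute c / (2*pi) = 343 / 6.283185 = 54.590148
f = 54.590148 * 7.068515 = 385.87

385.87 Hz


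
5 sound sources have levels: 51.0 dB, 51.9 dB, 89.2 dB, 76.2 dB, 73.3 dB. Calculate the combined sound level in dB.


Formula: L_total = 10 * log10( sum(10^(Li/10)) )
  Source 1: 10^(51.0/10) = 125892.5412
  Source 2: 10^(51.9/10) = 154881.6619
  Source 3: 10^(89.2/10) = 831763771.1027
  Source 4: 10^(76.2/10) = 41686938.347
  Source 5: 10^(73.3/10) = 21379620.895
Sum of linear values = 895111104.5478
L_total = 10 * log10(895111104.5478) = 89.52

89.52 dB


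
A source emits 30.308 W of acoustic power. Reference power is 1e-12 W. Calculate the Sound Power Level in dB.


Given values:
  W = 30.308 W
  W_ref = 1e-12 W
Formula: SWL = 10 * log10(W / W_ref)
Compute ratio: W / W_ref = 30308000000000
Compute log10: log10(30308000000000) = 13.481557
Multiply: SWL = 10 * 13.481557 = 134.82

134.82 dB


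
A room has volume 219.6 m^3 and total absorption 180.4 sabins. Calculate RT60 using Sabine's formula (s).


Given values:
  V = 219.6 m^3
  A = 180.4 sabins
Formula: RT60 = 0.161 * V / A
Numerator: 0.161 * 219.6 = 35.3556
RT60 = 35.3556 / 180.4 = 0.196

0.196 s


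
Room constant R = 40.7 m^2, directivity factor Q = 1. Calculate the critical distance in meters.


Given values:
  R = 40.7 m^2, Q = 1
Formula: d_c = 0.141 * sqrt(Q * R)
Compute Q * R = 1 * 40.7 = 40.7
Compute sqrt(40.7) = 6.3797
d_c = 0.141 * 6.3797 = 0.9

0.9 m


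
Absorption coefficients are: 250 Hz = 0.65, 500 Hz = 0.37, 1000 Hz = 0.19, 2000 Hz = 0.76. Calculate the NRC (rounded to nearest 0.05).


Given values:
  a_250 = 0.65, a_500 = 0.37
  a_1000 = 0.19, a_2000 = 0.76
Formula: NRC = (a250 + a500 + a1000 + a2000) / 4
Sum = 0.65 + 0.37 + 0.19 + 0.76 = 1.97
NRC = 1.97 / 4 = 0.4925
Rounded to nearest 0.05: 0.5

0.5


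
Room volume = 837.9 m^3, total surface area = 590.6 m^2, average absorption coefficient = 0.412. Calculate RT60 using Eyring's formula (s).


Given values:
  V = 837.9 m^3, S = 590.6 m^2, alpha = 0.412
Formula: RT60 = 0.161 * V / (-S * ln(1 - alpha))
Compute ln(1 - 0.412) = ln(0.588) = -0.531028
Denominator: -590.6 * -0.531028 = 313.6251
Numerator: 0.161 * 837.9 = 134.9019
RT60 = 134.9019 / 313.6251 = 0.43

0.43 s


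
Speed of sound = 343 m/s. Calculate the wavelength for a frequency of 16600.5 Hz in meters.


Given values:
  c = 343 m/s, f = 16600.5 Hz
Formula: lambda = c / f
lambda = 343 / 16600.5
lambda = 0.0207

0.0207 m


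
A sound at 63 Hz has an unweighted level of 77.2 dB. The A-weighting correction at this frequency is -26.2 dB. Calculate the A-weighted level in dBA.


Given values:
  SPL = 77.2 dB
  A-weighting at 63 Hz = -26.2 dB
Formula: L_A = SPL + A_weight
L_A = 77.2 + (-26.2)
L_A = 51.0

51.0 dBA


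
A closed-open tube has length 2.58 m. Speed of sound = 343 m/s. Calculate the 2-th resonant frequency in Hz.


Given values:
  Tube type: closed-open, L = 2.58 m, c = 343 m/s, n = 2
Formula: f_n = (2n - 1) * c / (4 * L)
Compute 2n - 1 = 2*2 - 1 = 3
Compute 4 * L = 4 * 2.58 = 10.32
f = 3 * 343 / 10.32
f = 99.71

99.71 Hz


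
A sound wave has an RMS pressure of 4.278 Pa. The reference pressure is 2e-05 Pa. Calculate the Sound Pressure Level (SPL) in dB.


Given values:
  p = 4.278 Pa
  p_ref = 2e-05 Pa
Formula: SPL = 20 * log10(p / p_ref)
Compute ratio: p / p_ref = 4.278 / 2e-05 = 213900
Compute log10: log10(213900) = 5.330211
Multiply: SPL = 20 * 5.330211 = 106.6

106.6 dB


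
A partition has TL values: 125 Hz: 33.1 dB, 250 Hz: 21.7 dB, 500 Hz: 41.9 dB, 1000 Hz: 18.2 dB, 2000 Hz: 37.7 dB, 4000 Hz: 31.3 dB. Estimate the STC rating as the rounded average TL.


Given TL values at each frequency:
  125 Hz: 33.1 dB
  250 Hz: 21.7 dB
  500 Hz: 41.9 dB
  1000 Hz: 18.2 dB
  2000 Hz: 37.7 dB
  4000 Hz: 31.3 dB
Formula: STC ~ round(average of TL values)
Sum = 33.1 + 21.7 + 41.9 + 18.2 + 37.7 + 31.3 = 183.9
Average = 183.9 / 6 = 30.65
Rounded: 31

31


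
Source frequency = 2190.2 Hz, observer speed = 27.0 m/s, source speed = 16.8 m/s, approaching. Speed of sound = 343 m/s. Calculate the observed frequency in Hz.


Given values:
  f_s = 2190.2 Hz, v_o = 27.0 m/s, v_s = 16.8 m/s
  Direction: approaching
Formula: f_o = f_s * (c + v_o) / (c - v_s)
Numerator: c + v_o = 343 + 27.0 = 370.0
Denominator: c - v_s = 343 - 16.8 = 326.2
f_o = 2190.2 * 370.0 / 326.2 = 2484.29

2484.29 Hz


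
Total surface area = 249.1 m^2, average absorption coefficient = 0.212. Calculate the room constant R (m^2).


Given values:
  S = 249.1 m^2, alpha = 0.212
Formula: R = S * alpha / (1 - alpha)
Numerator: 249.1 * 0.212 = 52.8092
Denominator: 1 - 0.212 = 0.788
R = 52.8092 / 0.788 = 67.02

67.02 m^2


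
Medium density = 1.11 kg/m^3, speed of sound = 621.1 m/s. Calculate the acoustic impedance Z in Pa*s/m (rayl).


Given values:
  rho = 1.11 kg/m^3
  c = 621.1 m/s
Formula: Z = rho * c
Z = 1.11 * 621.1
Z = 689.42

689.42 rayl


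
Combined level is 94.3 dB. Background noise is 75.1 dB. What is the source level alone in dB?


Given values:
  L_total = 94.3 dB, L_bg = 75.1 dB
Formula: L_source = 10 * log10(10^(L_total/10) - 10^(L_bg/10))
Convert to linear:
  10^(94.3/10) = 2691534803.9269
  10^(75.1/10) = 32359365.693
Difference: 2691534803.9269 - 32359365.693 = 2659175438.2339
L_source = 10 * log10(2659175438.2339) = 94.25

94.25 dB


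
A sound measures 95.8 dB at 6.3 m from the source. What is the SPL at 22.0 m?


Given values:
  SPL1 = 95.8 dB, r1 = 6.3 m, r2 = 22.0 m
Formula: SPL2 = SPL1 - 20 * log10(r2 / r1)
Compute ratio: r2 / r1 = 22.0 / 6.3 = 3.4921
Compute log10: log10(3.4921) = 0.543087
Compute drop: 20 * 0.543087 = 10.8617
SPL2 = 95.8 - 10.8617 = 84.94

84.94 dB


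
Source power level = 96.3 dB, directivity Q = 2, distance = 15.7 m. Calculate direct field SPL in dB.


Given values:
  Lw = 96.3 dB, Q = 2, r = 15.7 m
Formula: SPL = Lw + 10 * log10(Q / (4 * pi * r^2))
Compute 4 * pi * r^2 = 4 * pi * 15.7^2 = 3097.4847
Compute Q / denom = 2 / 3097.4847 = 0.00064569
Compute 10 * log10(0.00064569) = -31.8998
SPL = 96.3 + (-31.8998) = 64.4

64.4 dB


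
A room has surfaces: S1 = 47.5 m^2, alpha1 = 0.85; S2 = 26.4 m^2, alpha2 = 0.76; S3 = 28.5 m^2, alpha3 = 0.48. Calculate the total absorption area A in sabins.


Given surfaces:
  Surface 1: 47.5 * 0.85 = 40.375
  Surface 2: 26.4 * 0.76 = 20.064
  Surface 3: 28.5 * 0.48 = 13.68
Formula: A = sum(Si * alpha_i)
A = 40.375 + 20.064 + 13.68
A = 74.12

74.12 sabins


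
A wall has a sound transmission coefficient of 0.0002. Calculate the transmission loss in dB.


Given values:
  tau = 0.0002
Formula: TL = 10 * log10(1 / tau)
Compute 1 / tau = 1 / 0.0002 = 5000.0
Compute log10(5000.0) = 3.69897
TL = 10 * 3.69897 = 36.99

36.99 dB


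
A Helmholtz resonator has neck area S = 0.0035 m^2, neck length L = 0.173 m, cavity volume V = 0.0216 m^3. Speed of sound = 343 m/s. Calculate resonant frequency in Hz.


Given values:
  S = 0.0035 m^2, L = 0.173 m, V = 0.0216 m^3, c = 343 m/s
Formula: f = (c / (2*pi)) * sqrt(S / (V * L))
Compute V * L = 0.0216 * 0.173 = 0.0037368
Compute S / (V * L) = 0.0035 / 0.0037368 = 0.9366
Compute sqrt(0.9366) = 0.967781
Compute c / (2*pi) = 343 / 6.283185 = 54.590148
f = 54.590148 * 0.967781 = 52.83

52.83 Hz


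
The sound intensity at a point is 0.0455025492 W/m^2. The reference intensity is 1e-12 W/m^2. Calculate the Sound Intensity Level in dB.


Given values:
  I = 0.0455025492 W/m^2
  I_ref = 1e-12 W/m^2
Formula: SIL = 10 * log10(I / I_ref)
Compute ratio: I / I_ref = 45502549200
Compute log10: log10(45502549200) = 10.658036
Multiply: SIL = 10 * 10.658036 = 106.58

106.58 dB


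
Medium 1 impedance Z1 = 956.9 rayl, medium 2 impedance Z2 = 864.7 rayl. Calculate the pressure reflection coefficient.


Given values:
  Z1 = 956.9 rayl, Z2 = 864.7 rayl
Formula: R = (Z2 - Z1) / (Z2 + Z1)
Numerator: Z2 - Z1 = 864.7 - 956.9 = -92.2
Denominator: Z2 + Z1 = 864.7 + 956.9 = 1821.6
R = -92.2 / 1821.6 = -0.0506

-0.0506


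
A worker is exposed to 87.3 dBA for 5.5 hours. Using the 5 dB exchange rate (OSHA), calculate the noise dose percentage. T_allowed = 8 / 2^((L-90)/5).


Given values:
  L = 87.3 dBA, T = 5.5 hours
Formula: T_allowed = 8 / 2^((L - 90) / 5)
Compute exponent: (87.3 - 90) / 5 = -0.54
Compute 2^(-0.54) = 0.687771
T_allowed = 8 / 0.687771 = 11.631779 hours
Dose = (T / T_allowed) * 100
Dose = (5.5 / 11.631779) * 100 = 47.28

47.28 %


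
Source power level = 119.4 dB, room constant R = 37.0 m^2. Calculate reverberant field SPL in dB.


Given values:
  Lw = 119.4 dB, R = 37.0 m^2
Formula: SPL = Lw + 10 * log10(4 / R)
Compute 4 / R = 4 / 37.0 = 0.108108
Compute 10 * log10(0.108108) = -9.6614
SPL = 119.4 + (-9.6614) = 109.74

109.74 dB


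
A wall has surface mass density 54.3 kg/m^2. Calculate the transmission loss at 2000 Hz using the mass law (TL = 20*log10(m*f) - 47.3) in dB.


Given values:
  m = 54.3 kg/m^2, f = 2000 Hz
Formula: TL = 20 * log10(m * f) - 47.3
Compute m * f = 54.3 * 2000 = 108600.0
Compute log10(108600.0) = 5.03583
Compute 20 * 5.03583 = 100.7166
TL = 100.7166 - 47.3 = 53.42

53.42 dB


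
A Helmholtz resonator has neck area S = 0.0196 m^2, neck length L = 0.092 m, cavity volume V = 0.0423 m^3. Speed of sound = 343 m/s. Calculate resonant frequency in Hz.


Given values:
  S = 0.0196 m^2, L = 0.092 m, V = 0.0423 m^3, c = 343 m/s
Formula: f = (c / (2*pi)) * sqrt(S / (V * L))
Compute V * L = 0.0423 * 0.092 = 0.0038916
Compute S / (V * L) = 0.0196 / 0.0038916 = 5.0365
Compute sqrt(5.0365) = 2.244215
Compute c / (2*pi) = 343 / 6.283185 = 54.590148
f = 54.590148 * 2.244215 = 122.51

122.51 Hz


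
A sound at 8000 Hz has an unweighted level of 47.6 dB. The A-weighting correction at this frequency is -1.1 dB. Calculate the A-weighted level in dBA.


Given values:
  SPL = 47.6 dB
  A-weighting at 8000 Hz = -1.1 dB
Formula: L_A = SPL + A_weight
L_A = 47.6 + (-1.1)
L_A = 46.5

46.5 dBA


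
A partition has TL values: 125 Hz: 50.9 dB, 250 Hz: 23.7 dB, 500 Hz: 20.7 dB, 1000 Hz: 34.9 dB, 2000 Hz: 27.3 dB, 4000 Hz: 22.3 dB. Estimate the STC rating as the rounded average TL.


Given TL values at each frequency:
  125 Hz: 50.9 dB
  250 Hz: 23.7 dB
  500 Hz: 20.7 dB
  1000 Hz: 34.9 dB
  2000 Hz: 27.3 dB
  4000 Hz: 22.3 dB
Formula: STC ~ round(average of TL values)
Sum = 50.9 + 23.7 + 20.7 + 34.9 + 27.3 + 22.3 = 179.8
Average = 179.8 / 6 = 29.97
Rounded: 30

30


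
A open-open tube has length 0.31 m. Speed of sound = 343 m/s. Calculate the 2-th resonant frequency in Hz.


Given values:
  Tube type: open-open, L = 0.31 m, c = 343 m/s, n = 2
Formula: f_n = n * c / (2 * L)
Compute 2 * L = 2 * 0.31 = 0.62
f = 2 * 343 / 0.62
f = 1106.45

1106.45 Hz


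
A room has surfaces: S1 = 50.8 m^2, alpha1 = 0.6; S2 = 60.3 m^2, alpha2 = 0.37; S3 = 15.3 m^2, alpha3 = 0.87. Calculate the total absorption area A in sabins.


Given surfaces:
  Surface 1: 50.8 * 0.6 = 30.48
  Surface 2: 60.3 * 0.37 = 22.311
  Surface 3: 15.3 * 0.87 = 13.311
Formula: A = sum(Si * alpha_i)
A = 30.48 + 22.311 + 13.311
A = 66.1

66.1 sabins


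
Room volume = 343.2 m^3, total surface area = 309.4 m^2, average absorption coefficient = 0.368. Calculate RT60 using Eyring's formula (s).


Given values:
  V = 343.2 m^3, S = 309.4 m^2, alpha = 0.368
Formula: RT60 = 0.161 * V / (-S * ln(1 - alpha))
Compute ln(1 - 0.368) = ln(0.632) = -0.458866
Denominator: -309.4 * -0.458866 = 141.9731
Numerator: 0.161 * 343.2 = 55.2552
RT60 = 55.2552 / 141.9731 = 0.389

0.389 s


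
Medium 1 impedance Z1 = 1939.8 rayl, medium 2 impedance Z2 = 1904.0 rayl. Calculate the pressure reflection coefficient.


Given values:
  Z1 = 1939.8 rayl, Z2 = 1904.0 rayl
Formula: R = (Z2 - Z1) / (Z2 + Z1)
Numerator: Z2 - Z1 = 1904.0 - 1939.8 = -35.8
Denominator: Z2 + Z1 = 1904.0 + 1939.8 = 3843.8
R = -35.8 / 3843.8 = -0.0093

-0.0093


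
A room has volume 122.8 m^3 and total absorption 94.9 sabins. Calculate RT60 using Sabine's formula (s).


Given values:
  V = 122.8 m^3
  A = 94.9 sabins
Formula: RT60 = 0.161 * V / A
Numerator: 0.161 * 122.8 = 19.7708
RT60 = 19.7708 / 94.9 = 0.208

0.208 s


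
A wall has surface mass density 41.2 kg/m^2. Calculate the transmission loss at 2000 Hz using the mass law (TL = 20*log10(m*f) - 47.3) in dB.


Given values:
  m = 41.2 kg/m^2, f = 2000 Hz
Formula: TL = 20 * log10(m * f) - 47.3
Compute m * f = 41.2 * 2000 = 82400.0
Compute log10(82400.0) = 4.915927
Compute 20 * 4.915927 = 98.3185
TL = 98.3185 - 47.3 = 51.02

51.02 dB


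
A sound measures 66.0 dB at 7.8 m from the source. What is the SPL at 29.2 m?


Given values:
  SPL1 = 66.0 dB, r1 = 7.8 m, r2 = 29.2 m
Formula: SPL2 = SPL1 - 20 * log10(r2 / r1)
Compute ratio: r2 / r1 = 29.2 / 7.8 = 3.7436
Compute log10: log10(3.7436) = 0.573289
Compute drop: 20 * 0.573289 = 11.4658
SPL2 = 66.0 - 11.4658 = 54.53

54.53 dB


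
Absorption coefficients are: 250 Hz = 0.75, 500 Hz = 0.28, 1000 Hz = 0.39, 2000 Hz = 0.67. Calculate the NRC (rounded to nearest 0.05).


Given values:
  a_250 = 0.75, a_500 = 0.28
  a_1000 = 0.39, a_2000 = 0.67
Formula: NRC = (a250 + a500 + a1000 + a2000) / 4
Sum = 0.75 + 0.28 + 0.39 + 0.67 = 2.09
NRC = 2.09 / 4 = 0.5225
Rounded to nearest 0.05: 0.5

0.5


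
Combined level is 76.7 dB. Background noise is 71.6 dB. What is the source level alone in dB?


Given values:
  L_total = 76.7 dB, L_bg = 71.6 dB
Formula: L_source = 10 * log10(10^(L_total/10) - 10^(L_bg/10))
Convert to linear:
  10^(76.7/10) = 46773514.1287
  10^(71.6/10) = 14454397.7075
Difference: 46773514.1287 - 14454397.7075 = 32319116.4212
L_source = 10 * log10(32319116.4212) = 75.09

75.09 dB


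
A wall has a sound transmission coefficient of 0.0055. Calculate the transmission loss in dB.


Given values:
  tau = 0.0055
Formula: TL = 10 * log10(1 / tau)
Compute 1 / tau = 1 / 0.0055 = 181.8182
Compute log10(181.8182) = 2.259637
TL = 10 * 2.259637 = 22.6

22.6 dB


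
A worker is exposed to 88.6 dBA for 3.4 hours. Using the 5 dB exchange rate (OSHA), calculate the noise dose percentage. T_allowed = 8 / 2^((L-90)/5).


Given values:
  L = 88.6 dBA, T = 3.4 hours
Formula: T_allowed = 8 / 2^((L - 90) / 5)
Compute exponent: (88.6 - 90) / 5 = -0.28
Compute 2^(-0.28) = 0.823591
T_allowed = 8 / 0.823591 = 9.713559 hours
Dose = (T / T_allowed) * 100
Dose = (3.4 / 9.713559) * 100 = 35.0

35.0 %


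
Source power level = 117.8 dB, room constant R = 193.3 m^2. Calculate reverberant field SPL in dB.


Given values:
  Lw = 117.8 dB, R = 193.3 m^2
Formula: SPL = Lw + 10 * log10(4 / R)
Compute 4 / R = 4 / 193.3 = 0.020693
Compute 10 * log10(0.020693) = -16.8418
SPL = 117.8 + (-16.8418) = 100.96

100.96 dB


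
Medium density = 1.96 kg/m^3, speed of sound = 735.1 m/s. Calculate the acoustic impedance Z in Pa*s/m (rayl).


Given values:
  rho = 1.96 kg/m^3
  c = 735.1 m/s
Formula: Z = rho * c
Z = 1.96 * 735.1
Z = 1440.8

1440.8 rayl


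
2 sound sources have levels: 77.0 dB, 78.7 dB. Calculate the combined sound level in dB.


Formula: L_total = 10 * log10( sum(10^(Li/10)) )
  Source 1: 10^(77.0/10) = 50118723.3627
  Source 2: 10^(78.7/10) = 74131024.1301
Sum of linear values = 124249747.4928
L_total = 10 * log10(124249747.4928) = 80.94

80.94 dB


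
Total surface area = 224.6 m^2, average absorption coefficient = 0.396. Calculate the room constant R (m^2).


Given values:
  S = 224.6 m^2, alpha = 0.396
Formula: R = S * alpha / (1 - alpha)
Numerator: 224.6 * 0.396 = 88.9416
Denominator: 1 - 0.396 = 0.604
R = 88.9416 / 0.604 = 147.25

147.25 m^2


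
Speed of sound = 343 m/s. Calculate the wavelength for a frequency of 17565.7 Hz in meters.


Given values:
  c = 343 m/s, f = 17565.7 Hz
Formula: lambda = c / f
lambda = 343 / 17565.7
lambda = 0.0195

0.0195 m


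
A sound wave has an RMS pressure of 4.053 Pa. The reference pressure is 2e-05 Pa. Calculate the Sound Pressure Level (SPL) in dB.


Given values:
  p = 4.053 Pa
  p_ref = 2e-05 Pa
Formula: SPL = 20 * log10(p / p_ref)
Compute ratio: p / p_ref = 4.053 / 2e-05 = 202650
Compute log10: log10(202650) = 5.306747
Multiply: SPL = 20 * 5.306747 = 106.13

106.13 dB


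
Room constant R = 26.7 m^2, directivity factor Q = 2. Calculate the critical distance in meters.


Given values:
  R = 26.7 m^2, Q = 2
Formula: d_c = 0.141 * sqrt(Q * R)
Compute Q * R = 2 * 26.7 = 53.4
Compute sqrt(53.4) = 7.3075
d_c = 0.141 * 7.3075 = 1.03

1.03 m


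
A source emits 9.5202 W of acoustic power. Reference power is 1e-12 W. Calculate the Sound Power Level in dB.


Given values:
  W = 9.5202 W
  W_ref = 1e-12 W
Formula: SWL = 10 * log10(W / W_ref)
Compute ratio: W / W_ref = 9520200000000
Compute log10: log10(9520200000000) = 12.978646
Multiply: SWL = 10 * 12.978646 = 129.79

129.79 dB


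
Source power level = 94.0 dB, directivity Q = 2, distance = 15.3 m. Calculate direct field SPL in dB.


Given values:
  Lw = 94.0 dB, Q = 2, r = 15.3 m
Formula: SPL = Lw + 10 * log10(Q / (4 * pi * r^2))
Compute 4 * pi * r^2 = 4 * pi * 15.3^2 = 2941.6617
Compute Q / denom = 2 / 2941.6617 = 0.00067989
Compute 10 * log10(0.00067989) = -31.6756
SPL = 94.0 + (-31.6756) = 62.32

62.32 dB


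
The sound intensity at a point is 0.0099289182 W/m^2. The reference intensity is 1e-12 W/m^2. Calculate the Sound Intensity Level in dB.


Given values:
  I = 0.0099289182 W/m^2
  I_ref = 1e-12 W/m^2
Formula: SIL = 10 * log10(I / I_ref)
Compute ratio: I / I_ref = 9928918200
Compute log10: log10(9928918200) = 9.996902
Multiply: SIL = 10 * 9.996902 = 99.97

99.97 dB


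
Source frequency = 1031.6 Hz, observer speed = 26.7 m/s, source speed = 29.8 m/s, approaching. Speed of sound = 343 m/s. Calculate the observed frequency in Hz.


Given values:
  f_s = 1031.6 Hz, v_o = 26.7 m/s, v_s = 29.8 m/s
  Direction: approaching
Formula: f_o = f_s * (c + v_o) / (c - v_s)
Numerator: c + v_o = 343 + 26.7 = 369.7
Denominator: c - v_s = 343 - 29.8 = 313.2
f_o = 1031.6 * 369.7 / 313.2 = 1217.7

1217.7 Hz


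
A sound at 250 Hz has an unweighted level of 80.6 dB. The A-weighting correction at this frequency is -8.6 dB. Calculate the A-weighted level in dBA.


Given values:
  SPL = 80.6 dB
  A-weighting at 250 Hz = -8.6 dB
Formula: L_A = SPL + A_weight
L_A = 80.6 + (-8.6)
L_A = 72.0

72.0 dBA


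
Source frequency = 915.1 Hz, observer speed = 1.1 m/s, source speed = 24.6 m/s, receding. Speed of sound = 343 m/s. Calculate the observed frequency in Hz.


Given values:
  f_s = 915.1 Hz, v_o = 1.1 m/s, v_s = 24.6 m/s
  Direction: receding
Formula: f_o = f_s * (c - v_o) / (c + v_s)
Numerator: c - v_o = 343 - 1.1 = 341.9
Denominator: c + v_s = 343 + 24.6 = 367.6
f_o = 915.1 * 341.9 / 367.6 = 851.12

851.12 Hz


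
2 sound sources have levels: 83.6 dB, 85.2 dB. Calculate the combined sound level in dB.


Formula: L_total = 10 * log10( sum(10^(Li/10)) )
  Source 1: 10^(83.6/10) = 229086765.2768
  Source 2: 10^(85.2/10) = 331131121.4826
Sum of linear values = 560217886.7594
L_total = 10 * log10(560217886.7594) = 87.48

87.48 dB


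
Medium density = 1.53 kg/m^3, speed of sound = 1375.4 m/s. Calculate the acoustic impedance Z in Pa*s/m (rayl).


Given values:
  rho = 1.53 kg/m^3
  c = 1375.4 m/s
Formula: Z = rho * c
Z = 1.53 * 1375.4
Z = 2104.36

2104.36 rayl


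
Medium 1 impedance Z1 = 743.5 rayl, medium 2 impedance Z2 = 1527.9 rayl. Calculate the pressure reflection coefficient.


Given values:
  Z1 = 743.5 rayl, Z2 = 1527.9 rayl
Formula: R = (Z2 - Z1) / (Z2 + Z1)
Numerator: Z2 - Z1 = 1527.9 - 743.5 = 784.4
Denominator: Z2 + Z1 = 1527.9 + 743.5 = 2271.4
R = 784.4 / 2271.4 = 0.3453

0.3453


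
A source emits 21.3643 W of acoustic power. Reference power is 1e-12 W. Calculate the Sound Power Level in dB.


Given values:
  W = 21.3643 W
  W_ref = 1e-12 W
Formula: SWL = 10 * log10(W / W_ref)
Compute ratio: W / W_ref = 21364300000000
Compute log10: log10(21364300000000) = 13.329689
Multiply: SWL = 10 * 13.329689 = 133.3

133.3 dB


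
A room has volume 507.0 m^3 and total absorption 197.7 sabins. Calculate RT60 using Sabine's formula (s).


Given values:
  V = 507.0 m^3
  A = 197.7 sabins
Formula: RT60 = 0.161 * V / A
Numerator: 0.161 * 507.0 = 81.627
RT60 = 81.627 / 197.7 = 0.413

0.413 s


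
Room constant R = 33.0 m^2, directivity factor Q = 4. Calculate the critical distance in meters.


Given values:
  R = 33.0 m^2, Q = 4
Formula: d_c = 0.141 * sqrt(Q * R)
Compute Q * R = 4 * 33.0 = 132.0
Compute sqrt(132.0) = 11.4891
d_c = 0.141 * 11.4891 = 1.62

1.62 m


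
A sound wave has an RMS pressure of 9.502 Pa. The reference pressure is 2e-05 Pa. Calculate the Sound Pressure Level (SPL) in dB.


Given values:
  p = 9.502 Pa
  p_ref = 2e-05 Pa
Formula: SPL = 20 * log10(p / p_ref)
Compute ratio: p / p_ref = 9.502 / 2e-05 = 475100
Compute log10: log10(475100) = 5.676785
Multiply: SPL = 20 * 5.676785 = 113.54

113.54 dB


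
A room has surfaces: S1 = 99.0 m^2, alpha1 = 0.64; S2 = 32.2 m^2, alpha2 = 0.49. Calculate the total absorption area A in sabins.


Given surfaces:
  Surface 1: 99.0 * 0.64 = 63.36
  Surface 2: 32.2 * 0.49 = 15.778
Formula: A = sum(Si * alpha_i)
A = 63.36 + 15.778
A = 79.14

79.14 sabins


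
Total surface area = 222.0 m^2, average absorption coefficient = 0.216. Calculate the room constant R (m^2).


Given values:
  S = 222.0 m^2, alpha = 0.216
Formula: R = S * alpha / (1 - alpha)
Numerator: 222.0 * 0.216 = 47.952
Denominator: 1 - 0.216 = 0.784
R = 47.952 / 0.784 = 61.16

61.16 m^2


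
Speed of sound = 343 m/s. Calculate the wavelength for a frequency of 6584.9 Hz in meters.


Given values:
  c = 343 m/s, f = 6584.9 Hz
Formula: lambda = c / f
lambda = 343 / 6584.9
lambda = 0.0521

0.0521 m


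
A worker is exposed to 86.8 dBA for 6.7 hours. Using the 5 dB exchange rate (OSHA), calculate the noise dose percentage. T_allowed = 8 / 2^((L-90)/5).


Given values:
  L = 86.8 dBA, T = 6.7 hours
Formula: T_allowed = 8 / 2^((L - 90) / 5)
Compute exponent: (86.8 - 90) / 5 = -0.64
Compute 2^(-0.64) = 0.641713
T_allowed = 8 / 0.641713 = 12.466632 hours
Dose = (T / T_allowed) * 100
Dose = (6.7 / 12.466632) * 100 = 53.74

53.74 %


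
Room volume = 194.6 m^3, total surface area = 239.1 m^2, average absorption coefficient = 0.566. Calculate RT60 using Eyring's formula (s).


Given values:
  V = 194.6 m^3, S = 239.1 m^2, alpha = 0.566
Formula: RT60 = 0.161 * V / (-S * ln(1 - alpha))
Compute ln(1 - 0.566) = ln(0.434) = -0.834711
Denominator: -239.1 * -0.834711 = 199.5794
Numerator: 0.161 * 194.6 = 31.3306
RT60 = 31.3306 / 199.5794 = 0.157

0.157 s


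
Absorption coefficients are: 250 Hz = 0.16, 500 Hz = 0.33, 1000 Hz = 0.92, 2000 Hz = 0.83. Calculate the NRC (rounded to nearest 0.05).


Given values:
  a_250 = 0.16, a_500 = 0.33
  a_1000 = 0.92, a_2000 = 0.83
Formula: NRC = (a250 + a500 + a1000 + a2000) / 4
Sum = 0.16 + 0.33 + 0.92 + 0.83 = 2.24
NRC = 2.24 / 4 = 0.56
Rounded to nearest 0.05: 0.55

0.55


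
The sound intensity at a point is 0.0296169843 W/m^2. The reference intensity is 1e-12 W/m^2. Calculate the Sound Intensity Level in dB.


Given values:
  I = 0.0296169843 W/m^2
  I_ref = 1e-12 W/m^2
Formula: SIL = 10 * log10(I / I_ref)
Compute ratio: I / I_ref = 29616984300
Compute log10: log10(29616984300) = 10.471541
Multiply: SIL = 10 * 10.471541 = 104.72

104.72 dB


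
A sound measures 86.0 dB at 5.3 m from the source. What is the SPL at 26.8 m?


Given values:
  SPL1 = 86.0 dB, r1 = 5.3 m, r2 = 26.8 m
Formula: SPL2 = SPL1 - 20 * log10(r2 / r1)
Compute ratio: r2 / r1 = 26.8 / 5.3 = 5.0566
Compute log10: log10(5.0566) = 0.703859
Compute drop: 20 * 0.703859 = 14.0772
SPL2 = 86.0 - 14.0772 = 71.92

71.92 dB


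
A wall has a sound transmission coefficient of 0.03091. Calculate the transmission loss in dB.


Given values:
  tau = 0.03091
Formula: TL = 10 * log10(1 / tau)
Compute 1 / tau = 1 / 0.03091 = 32.352
Compute log10(32.352) = 1.509901
TL = 10 * 1.509901 = 15.1

15.1 dB


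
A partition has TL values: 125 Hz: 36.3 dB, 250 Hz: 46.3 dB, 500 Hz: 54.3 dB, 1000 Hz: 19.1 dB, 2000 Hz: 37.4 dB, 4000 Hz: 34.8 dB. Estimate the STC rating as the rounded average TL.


Given TL values at each frequency:
  125 Hz: 36.3 dB
  250 Hz: 46.3 dB
  500 Hz: 54.3 dB
  1000 Hz: 19.1 dB
  2000 Hz: 37.4 dB
  4000 Hz: 34.8 dB
Formula: STC ~ round(average of TL values)
Sum = 36.3 + 46.3 + 54.3 + 19.1 + 37.4 + 34.8 = 228.2
Average = 228.2 / 6 = 38.03
Rounded: 38

38


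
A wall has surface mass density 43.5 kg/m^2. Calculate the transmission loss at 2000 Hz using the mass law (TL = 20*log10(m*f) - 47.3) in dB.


Given values:
  m = 43.5 kg/m^2, f = 2000 Hz
Formula: TL = 20 * log10(m * f) - 47.3
Compute m * f = 43.5 * 2000 = 87000.0
Compute log10(87000.0) = 4.939519
Compute 20 * 4.939519 = 98.7904
TL = 98.7904 - 47.3 = 51.49

51.49 dB


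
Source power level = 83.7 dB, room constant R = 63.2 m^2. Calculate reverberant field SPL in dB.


Given values:
  Lw = 83.7 dB, R = 63.2 m^2
Formula: SPL = Lw + 10 * log10(4 / R)
Compute 4 / R = 4 / 63.2 = 0.063291
Compute 10 * log10(0.063291) = -11.9866
SPL = 83.7 + (-11.9866) = 71.71

71.71 dB


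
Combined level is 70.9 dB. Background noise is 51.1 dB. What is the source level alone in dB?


Given values:
  L_total = 70.9 dB, L_bg = 51.1 dB
Formula: L_source = 10 * log10(10^(L_total/10) - 10^(L_bg/10))
Convert to linear:
  10^(70.9/10) = 12302687.7081
  10^(51.1/10) = 128824.9552
Difference: 12302687.7081 - 128824.9552 = 12173862.7529
L_source = 10 * log10(12173862.7529) = 70.85

70.85 dB


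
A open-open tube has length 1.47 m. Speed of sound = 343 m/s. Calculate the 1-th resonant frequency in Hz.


Given values:
  Tube type: open-open, L = 1.47 m, c = 343 m/s, n = 1
Formula: f_n = n * c / (2 * L)
Compute 2 * L = 2 * 1.47 = 2.94
f = 1 * 343 / 2.94
f = 116.67

116.67 Hz


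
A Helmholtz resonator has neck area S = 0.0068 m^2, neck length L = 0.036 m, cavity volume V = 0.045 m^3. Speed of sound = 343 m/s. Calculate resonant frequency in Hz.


Given values:
  S = 0.0068 m^2, L = 0.036 m, V = 0.045 m^3, c = 343 m/s
Formula: f = (c / (2*pi)) * sqrt(S / (V * L))
Compute V * L = 0.045 * 0.036 = 0.00162
Compute S / (V * L) = 0.0068 / 0.00162 = 4.1975
Compute sqrt(4.1975) = 2.04878
Compute c / (2*pi) = 343 / 6.283185 = 54.590148
f = 54.590148 * 2.04878 = 111.84

111.84 Hz


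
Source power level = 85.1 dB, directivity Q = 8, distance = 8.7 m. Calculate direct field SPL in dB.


Given values:
  Lw = 85.1 dB, Q = 8, r = 8.7 m
Formula: SPL = Lw + 10 * log10(Q / (4 * pi * r^2))
Compute 4 * pi * r^2 = 4 * pi * 8.7^2 = 951.1486
Compute Q / denom = 8 / 951.1486 = 0.00841088
Compute 10 * log10(0.00841088) = -20.7516
SPL = 85.1 + (-20.7516) = 64.35

64.35 dB


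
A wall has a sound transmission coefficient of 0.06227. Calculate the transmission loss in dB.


Given values:
  tau = 0.06227
Formula: TL = 10 * log10(1 / tau)
Compute 1 / tau = 1 / 0.06227 = 16.0591
Compute log10(16.0591) = 1.205721
TL = 10 * 1.205721 = 12.06

12.06 dB


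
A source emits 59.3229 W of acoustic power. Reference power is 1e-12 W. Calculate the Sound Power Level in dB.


Given values:
  W = 59.3229 W
  W_ref = 1e-12 W
Formula: SWL = 10 * log10(W / W_ref)
Compute ratio: W / W_ref = 59322900000000
Compute log10: log10(59322900000000) = 13.773222
Multiply: SWL = 10 * 13.773222 = 137.73

137.73 dB


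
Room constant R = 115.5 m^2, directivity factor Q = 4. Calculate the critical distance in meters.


Given values:
  R = 115.5 m^2, Q = 4
Formula: d_c = 0.141 * sqrt(Q * R)
Compute Q * R = 4 * 115.5 = 462.0
Compute sqrt(462.0) = 21.4942
d_c = 0.141 * 21.4942 = 3.031

3.031 m


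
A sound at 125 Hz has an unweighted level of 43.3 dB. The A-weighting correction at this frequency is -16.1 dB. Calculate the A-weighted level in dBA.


Given values:
  SPL = 43.3 dB
  A-weighting at 125 Hz = -16.1 dB
Formula: L_A = SPL + A_weight
L_A = 43.3 + (-16.1)
L_A = 27.2

27.2 dBA


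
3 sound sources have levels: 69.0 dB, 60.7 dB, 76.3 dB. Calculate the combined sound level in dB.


Formula: L_total = 10 * log10( sum(10^(Li/10)) )
  Source 1: 10^(69.0/10) = 7943282.3472
  Source 2: 10^(60.7/10) = 1174897.5549
  Source 3: 10^(76.3/10) = 42657951.8802
Sum of linear values = 51776131.7823
L_total = 10 * log10(51776131.7823) = 77.14

77.14 dB


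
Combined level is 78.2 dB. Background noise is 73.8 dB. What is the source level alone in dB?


Given values:
  L_total = 78.2 dB, L_bg = 73.8 dB
Formula: L_source = 10 * log10(10^(L_total/10) - 10^(L_bg/10))
Convert to linear:
  10^(78.2/10) = 66069344.8008
  10^(73.8/10) = 23988329.1902
Difference: 66069344.8008 - 23988329.1902 = 42081015.6106
L_source = 10 * log10(42081015.6106) = 76.24

76.24 dB


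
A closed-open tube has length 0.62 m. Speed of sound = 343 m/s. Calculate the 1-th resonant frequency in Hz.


Given values:
  Tube type: closed-open, L = 0.62 m, c = 343 m/s, n = 1
Formula: f_n = (2n - 1) * c / (4 * L)
Compute 2n - 1 = 2*1 - 1 = 1
Compute 4 * L = 4 * 0.62 = 2.48
f = 1 * 343 / 2.48
f = 138.31

138.31 Hz


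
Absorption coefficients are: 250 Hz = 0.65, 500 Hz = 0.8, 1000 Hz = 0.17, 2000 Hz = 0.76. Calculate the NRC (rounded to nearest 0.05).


Given values:
  a_250 = 0.65, a_500 = 0.8
  a_1000 = 0.17, a_2000 = 0.76
Formula: NRC = (a250 + a500 + a1000 + a2000) / 4
Sum = 0.65 + 0.8 + 0.17 + 0.76 = 2.38
NRC = 2.38 / 4 = 0.595
Rounded to nearest 0.05: 0.6

0.6


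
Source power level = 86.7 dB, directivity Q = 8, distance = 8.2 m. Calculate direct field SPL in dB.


Given values:
  Lw = 86.7 dB, Q = 8, r = 8.2 m
Formula: SPL = Lw + 10 * log10(Q / (4 * pi * r^2))
Compute 4 * pi * r^2 = 4 * pi * 8.2^2 = 844.9628
Compute Q / denom = 8 / 844.9628 = 0.00946787
Compute 10 * log10(0.00946787) = -20.2375
SPL = 86.7 + (-20.2375) = 66.46

66.46 dB


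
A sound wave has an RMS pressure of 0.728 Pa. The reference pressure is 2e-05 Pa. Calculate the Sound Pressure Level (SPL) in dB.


Given values:
  p = 0.728 Pa
  p_ref = 2e-05 Pa
Formula: SPL = 20 * log10(p / p_ref)
Compute ratio: p / p_ref = 0.728 / 2e-05 = 36400
Compute log10: log10(36400) = 4.561101
Multiply: SPL = 20 * 4.561101 = 91.22

91.22 dB


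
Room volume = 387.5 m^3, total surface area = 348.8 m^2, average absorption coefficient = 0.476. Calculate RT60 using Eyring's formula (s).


Given values:
  V = 387.5 m^3, S = 348.8 m^2, alpha = 0.476
Formula: RT60 = 0.161 * V / (-S * ln(1 - alpha))
Compute ln(1 - 0.476) = ln(0.524) = -0.646264
Denominator: -348.8 * -0.646264 = 225.4169
Numerator: 0.161 * 387.5 = 62.3875
RT60 = 62.3875 / 225.4169 = 0.277

0.277 s


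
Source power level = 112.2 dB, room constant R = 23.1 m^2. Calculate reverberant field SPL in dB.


Given values:
  Lw = 112.2 dB, R = 23.1 m^2
Formula: SPL = Lw + 10 * log10(4 / R)
Compute 4 / R = 4 / 23.1 = 0.17316
Compute 10 * log10(0.17316) = -7.6155
SPL = 112.2 + (-7.6155) = 104.58

104.58 dB


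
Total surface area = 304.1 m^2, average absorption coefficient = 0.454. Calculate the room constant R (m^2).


Given values:
  S = 304.1 m^2, alpha = 0.454
Formula: R = S * alpha / (1 - alpha)
Numerator: 304.1 * 0.454 = 138.0614
Denominator: 1 - 0.454 = 0.546
R = 138.0614 / 0.546 = 252.86

252.86 m^2


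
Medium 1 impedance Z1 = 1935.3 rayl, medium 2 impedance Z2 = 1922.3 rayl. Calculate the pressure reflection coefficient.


Given values:
  Z1 = 1935.3 rayl, Z2 = 1922.3 rayl
Formula: R = (Z2 - Z1) / (Z2 + Z1)
Numerator: Z2 - Z1 = 1922.3 - 1935.3 = -13.0
Denominator: Z2 + Z1 = 1922.3 + 1935.3 = 3857.6
R = -13.0 / 3857.6 = -0.0034

-0.0034


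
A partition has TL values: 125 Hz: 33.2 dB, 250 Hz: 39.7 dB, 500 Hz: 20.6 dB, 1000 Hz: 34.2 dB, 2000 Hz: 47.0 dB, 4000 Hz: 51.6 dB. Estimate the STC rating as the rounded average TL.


Given TL values at each frequency:
  125 Hz: 33.2 dB
  250 Hz: 39.7 dB
  500 Hz: 20.6 dB
  1000 Hz: 34.2 dB
  2000 Hz: 47.0 dB
  4000 Hz: 51.6 dB
Formula: STC ~ round(average of TL values)
Sum = 33.2 + 39.7 + 20.6 + 34.2 + 47.0 + 51.6 = 226.3
Average = 226.3 / 6 = 37.72
Rounded: 38

38


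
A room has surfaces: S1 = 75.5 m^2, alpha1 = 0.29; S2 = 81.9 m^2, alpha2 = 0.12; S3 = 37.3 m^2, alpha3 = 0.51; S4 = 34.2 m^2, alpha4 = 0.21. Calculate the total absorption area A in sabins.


Given surfaces:
  Surface 1: 75.5 * 0.29 = 21.895
  Surface 2: 81.9 * 0.12 = 9.828
  Surface 3: 37.3 * 0.51 = 19.023
  Surface 4: 34.2 * 0.21 = 7.182
Formula: A = sum(Si * alpha_i)
A = 21.895 + 9.828 + 19.023 + 7.182
A = 57.93

57.93 sabins


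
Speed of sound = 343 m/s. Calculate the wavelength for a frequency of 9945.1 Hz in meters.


Given values:
  c = 343 m/s, f = 9945.1 Hz
Formula: lambda = c / f
lambda = 343 / 9945.1
lambda = 0.0345

0.0345 m


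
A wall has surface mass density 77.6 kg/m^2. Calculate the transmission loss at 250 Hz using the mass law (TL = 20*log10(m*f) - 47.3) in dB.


Given values:
  m = 77.6 kg/m^2, f = 250 Hz
Formula: TL = 20 * log10(m * f) - 47.3
Compute m * f = 77.6 * 250 = 19400.0
Compute log10(19400.0) = 4.287802
Compute 20 * 4.287802 = 85.756
TL = 85.756 - 47.3 = 38.46

38.46 dB


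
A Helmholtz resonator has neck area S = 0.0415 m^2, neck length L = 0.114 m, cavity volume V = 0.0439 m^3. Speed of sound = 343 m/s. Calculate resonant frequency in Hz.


Given values:
  S = 0.0415 m^2, L = 0.114 m, V = 0.0439 m^3, c = 343 m/s
Formula: f = (c / (2*pi)) * sqrt(S / (V * L))
Compute V * L = 0.0439 * 0.114 = 0.0050046
Compute S / (V * L) = 0.0415 / 0.0050046 = 8.2924
Compute sqrt(8.2924) = 2.879653
Compute c / (2*pi) = 343 / 6.283185 = 54.590148
f = 54.590148 * 2.879653 = 157.2

157.2 Hz


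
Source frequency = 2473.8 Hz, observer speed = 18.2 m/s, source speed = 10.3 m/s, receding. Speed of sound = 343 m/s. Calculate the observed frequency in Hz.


Given values:
  f_s = 2473.8 Hz, v_o = 18.2 m/s, v_s = 10.3 m/s
  Direction: receding
Formula: f_o = f_s * (c - v_o) / (c + v_s)
Numerator: c - v_o = 343 - 18.2 = 324.8
Denominator: c + v_s = 343 + 10.3 = 353.3
f_o = 2473.8 * 324.8 / 353.3 = 2274.24

2274.24 Hz


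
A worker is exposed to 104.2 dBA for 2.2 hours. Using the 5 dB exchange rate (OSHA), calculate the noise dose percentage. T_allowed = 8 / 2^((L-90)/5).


Given values:
  L = 104.2 dBA, T = 2.2 hours
Formula: T_allowed = 8 / 2^((L - 90) / 5)
Compute exponent: (104.2 - 90) / 5 = 2.84
Compute 2^(2.84) = 7.160201
T_allowed = 8 / 7.160201 = 1.117287 hours
Dose = (T / T_allowed) * 100
Dose = (2.2 / 1.117287) * 100 = 196.91

196.91 %


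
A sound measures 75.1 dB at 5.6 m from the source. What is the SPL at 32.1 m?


Given values:
  SPL1 = 75.1 dB, r1 = 5.6 m, r2 = 32.1 m
Formula: SPL2 = SPL1 - 20 * log10(r2 / r1)
Compute ratio: r2 / r1 = 32.1 / 5.6 = 5.7321
Compute log10: log10(5.7321) = 0.758314
Compute drop: 20 * 0.758314 = 15.1663
SPL2 = 75.1 - 15.1663 = 59.93

59.93 dB


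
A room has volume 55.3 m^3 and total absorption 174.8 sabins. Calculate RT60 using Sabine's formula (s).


Given values:
  V = 55.3 m^3
  A = 174.8 sabins
Formula: RT60 = 0.161 * V / A
Numerator: 0.161 * 55.3 = 8.9033
RT60 = 8.9033 / 174.8 = 0.051

0.051 s


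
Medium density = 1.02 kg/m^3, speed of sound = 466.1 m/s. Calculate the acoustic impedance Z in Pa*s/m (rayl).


Given values:
  rho = 1.02 kg/m^3
  c = 466.1 m/s
Formula: Z = rho * c
Z = 1.02 * 466.1
Z = 475.42

475.42 rayl


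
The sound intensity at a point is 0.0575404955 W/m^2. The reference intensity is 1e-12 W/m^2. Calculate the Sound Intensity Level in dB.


Given values:
  I = 0.0575404955 W/m^2
  I_ref = 1e-12 W/m^2
Formula: SIL = 10 * log10(I / I_ref)
Compute ratio: I / I_ref = 57540495500
Compute log10: log10(57540495500) = 10.759974
Multiply: SIL = 10 * 10.759974 = 107.6

107.6 dB
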